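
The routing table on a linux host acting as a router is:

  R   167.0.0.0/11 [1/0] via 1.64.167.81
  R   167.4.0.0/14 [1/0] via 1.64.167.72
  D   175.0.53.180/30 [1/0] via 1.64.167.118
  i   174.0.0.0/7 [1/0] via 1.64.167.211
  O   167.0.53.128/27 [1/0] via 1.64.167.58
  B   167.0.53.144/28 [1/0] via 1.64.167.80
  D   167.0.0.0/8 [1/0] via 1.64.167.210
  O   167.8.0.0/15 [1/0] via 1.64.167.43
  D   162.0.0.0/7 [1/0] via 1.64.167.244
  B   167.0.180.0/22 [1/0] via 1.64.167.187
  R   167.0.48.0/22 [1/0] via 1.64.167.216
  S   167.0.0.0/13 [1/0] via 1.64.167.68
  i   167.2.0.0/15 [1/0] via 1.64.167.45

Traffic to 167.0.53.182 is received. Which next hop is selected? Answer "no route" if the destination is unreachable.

Routes whose prefix contains 167.0.53.182:
  167.0.0.0/8 (167.0.0.0 - 167.255.255.255) -> 1.64.167.210
  167.0.0.0/11 (167.0.0.0 - 167.31.255.255) -> 1.64.167.81
  167.0.0.0/13 (167.0.0.0 - 167.7.255.255) -> 1.64.167.68
More-specific entries that do NOT match:
  175.0.53.180/30 (175.0.53.180 - 175.0.53.183) does not contain 167.0.53.182
  167.0.53.144/28 (167.0.53.144 - 167.0.53.159) does not contain 167.0.53.182
  167.0.53.128/27 (167.0.53.128 - 167.0.53.159) does not contain 167.0.53.182
  167.0.180.0/22 (167.0.180.0 - 167.0.183.255) does not contain 167.0.53.182
  167.0.48.0/22 (167.0.48.0 - 167.0.51.255) does not contain 167.0.53.182
  167.8.0.0/15 (167.8.0.0 - 167.9.255.255) does not contain 167.0.53.182
  167.2.0.0/15 (167.2.0.0 - 167.3.255.255) does not contain 167.0.53.182
  167.4.0.0/14 (167.4.0.0 - 167.7.255.255) does not contain 167.0.53.182
Longest matching prefix is /13 -> next hop 1.64.167.68.

1.64.167.68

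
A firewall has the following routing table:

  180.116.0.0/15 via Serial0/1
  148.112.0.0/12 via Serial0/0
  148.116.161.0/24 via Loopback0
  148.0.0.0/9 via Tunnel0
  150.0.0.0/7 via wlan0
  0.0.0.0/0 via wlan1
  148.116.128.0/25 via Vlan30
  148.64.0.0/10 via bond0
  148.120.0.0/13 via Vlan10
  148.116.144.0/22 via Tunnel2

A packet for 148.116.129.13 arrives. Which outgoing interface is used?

Routes whose prefix contains 148.116.129.13:
  0.0.0.0/0 (default, matches everything) -> wlan1
  148.0.0.0/9 (148.0.0.0 - 148.127.255.255) -> Tunnel0
  148.64.0.0/10 (148.64.0.0 - 148.127.255.255) -> bond0
  148.112.0.0/12 (148.112.0.0 - 148.127.255.255) -> Serial0/0
More-specific entries that do NOT match:
  148.116.128.0/25 (148.116.128.0 - 148.116.128.127) does not contain 148.116.129.13
  148.116.161.0/24 (148.116.161.0 - 148.116.161.255) does not contain 148.116.129.13
  148.116.144.0/22 (148.116.144.0 - 148.116.147.255) does not contain 148.116.129.13
  180.116.0.0/15 (180.116.0.0 - 180.117.255.255) does not contain 148.116.129.13
  148.120.0.0/13 (148.120.0.0 - 148.127.255.255) does not contain 148.116.129.13
Longest matching prefix is /12 -> interface Serial0/0.

Serial0/0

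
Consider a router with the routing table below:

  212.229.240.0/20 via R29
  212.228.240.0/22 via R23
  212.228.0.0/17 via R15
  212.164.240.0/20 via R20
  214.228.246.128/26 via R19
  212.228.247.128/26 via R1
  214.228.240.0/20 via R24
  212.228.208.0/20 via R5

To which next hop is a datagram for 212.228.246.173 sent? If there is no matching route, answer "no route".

No entry's prefix contains 212.228.246.173; there is no default route.

no route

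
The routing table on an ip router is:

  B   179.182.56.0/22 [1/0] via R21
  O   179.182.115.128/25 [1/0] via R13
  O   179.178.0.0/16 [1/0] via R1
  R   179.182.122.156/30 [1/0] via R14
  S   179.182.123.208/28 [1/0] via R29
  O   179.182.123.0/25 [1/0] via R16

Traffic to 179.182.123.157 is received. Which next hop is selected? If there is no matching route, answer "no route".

No entry's prefix contains 179.182.123.157; there is no default route.

no route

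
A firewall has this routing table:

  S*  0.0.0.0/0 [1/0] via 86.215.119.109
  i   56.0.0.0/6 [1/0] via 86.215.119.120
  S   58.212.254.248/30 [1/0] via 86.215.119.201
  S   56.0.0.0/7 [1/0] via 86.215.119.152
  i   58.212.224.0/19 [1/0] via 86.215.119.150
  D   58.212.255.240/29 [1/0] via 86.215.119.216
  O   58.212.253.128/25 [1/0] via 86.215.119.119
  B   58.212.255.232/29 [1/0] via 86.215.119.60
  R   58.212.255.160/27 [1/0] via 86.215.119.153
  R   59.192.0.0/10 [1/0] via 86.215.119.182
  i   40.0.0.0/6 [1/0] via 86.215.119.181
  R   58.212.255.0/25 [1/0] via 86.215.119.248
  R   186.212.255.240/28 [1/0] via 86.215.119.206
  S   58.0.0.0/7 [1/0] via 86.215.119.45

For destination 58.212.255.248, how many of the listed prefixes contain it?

Prefixes containing 58.212.255.248:
  0.0.0.0/0 (default, matches everything)
  56.0.0.0/6 (56.0.0.0 - 59.255.255.255)
  58.0.0.0/7 (58.0.0.0 - 59.255.255.255)
  58.212.224.0/19 (58.212.224.0 - 58.212.255.255)
Total matching entries: 4.

4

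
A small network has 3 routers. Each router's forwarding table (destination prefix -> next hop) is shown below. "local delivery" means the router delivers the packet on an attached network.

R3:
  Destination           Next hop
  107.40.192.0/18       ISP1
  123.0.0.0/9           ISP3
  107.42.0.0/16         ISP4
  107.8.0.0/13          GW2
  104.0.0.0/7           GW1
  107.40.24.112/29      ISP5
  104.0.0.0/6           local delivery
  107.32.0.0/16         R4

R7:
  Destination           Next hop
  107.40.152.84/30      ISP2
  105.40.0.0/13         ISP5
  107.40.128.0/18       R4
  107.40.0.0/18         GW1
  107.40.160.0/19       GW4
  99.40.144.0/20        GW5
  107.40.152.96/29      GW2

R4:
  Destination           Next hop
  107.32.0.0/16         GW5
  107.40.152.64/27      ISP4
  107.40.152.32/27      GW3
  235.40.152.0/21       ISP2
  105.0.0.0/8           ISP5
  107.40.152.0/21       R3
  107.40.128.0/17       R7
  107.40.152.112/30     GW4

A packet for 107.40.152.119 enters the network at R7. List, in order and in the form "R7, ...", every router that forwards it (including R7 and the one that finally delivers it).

At R7: longest match for 107.40.152.119 is 107.40.128.0/18 -> R4
At R4: longest match for 107.40.152.119 is 107.40.152.0/21 -> R3
At R3: longest match for 107.40.152.119 is 104.0.0.0/6 -> local delivery

R7, R4, R3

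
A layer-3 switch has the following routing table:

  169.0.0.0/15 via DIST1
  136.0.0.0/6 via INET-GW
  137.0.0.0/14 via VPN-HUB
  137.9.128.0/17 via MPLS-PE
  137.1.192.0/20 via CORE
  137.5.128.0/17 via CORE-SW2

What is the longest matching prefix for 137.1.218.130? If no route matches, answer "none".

Entries matching 137.1.218.130:
  136.0.0.0/6 (136.0.0.0 - 139.255.255.255)
  137.0.0.0/14 (137.0.0.0 - 137.3.255.255)
Most specific is 137.0.0.0/14.

137.0.0.0/14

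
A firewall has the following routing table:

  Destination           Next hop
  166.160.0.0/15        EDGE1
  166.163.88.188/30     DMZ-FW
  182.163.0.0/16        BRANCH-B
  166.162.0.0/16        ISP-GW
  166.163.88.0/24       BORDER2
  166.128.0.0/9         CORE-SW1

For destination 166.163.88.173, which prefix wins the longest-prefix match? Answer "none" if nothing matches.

Entries matching 166.163.88.173:
  166.128.0.0/9 (166.128.0.0 - 166.255.255.255)
  166.163.88.0/24 (166.163.88.0 - 166.163.88.255)
Most specific is 166.163.88.0/24.

166.163.88.0/24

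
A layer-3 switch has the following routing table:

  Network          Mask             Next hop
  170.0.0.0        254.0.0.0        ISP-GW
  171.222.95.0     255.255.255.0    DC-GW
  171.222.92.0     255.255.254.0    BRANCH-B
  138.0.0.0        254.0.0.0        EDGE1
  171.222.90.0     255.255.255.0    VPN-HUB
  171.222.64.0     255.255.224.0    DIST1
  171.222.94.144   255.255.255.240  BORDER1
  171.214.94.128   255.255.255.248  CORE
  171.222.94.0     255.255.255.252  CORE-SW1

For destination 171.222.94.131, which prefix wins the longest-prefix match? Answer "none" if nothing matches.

171.222.64.0/19

Entries matching 171.222.94.131:
  170.0.0.0/7 (170.0.0.0 - 171.255.255.255)
  171.222.64.0/19 (171.222.64.0 - 171.222.95.255)
Most specific is 171.222.64.0/19.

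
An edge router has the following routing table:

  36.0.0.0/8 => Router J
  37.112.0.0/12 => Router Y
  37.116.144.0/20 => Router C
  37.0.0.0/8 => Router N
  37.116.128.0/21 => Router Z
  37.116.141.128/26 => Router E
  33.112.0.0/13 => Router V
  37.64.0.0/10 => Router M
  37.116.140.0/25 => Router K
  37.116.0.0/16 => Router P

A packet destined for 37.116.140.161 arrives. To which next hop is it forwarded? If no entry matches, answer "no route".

Routes whose prefix contains 37.116.140.161:
  37.0.0.0/8 (37.0.0.0 - 37.255.255.255) -> Router N
  37.64.0.0/10 (37.64.0.0 - 37.127.255.255) -> Router M
  37.112.0.0/12 (37.112.0.0 - 37.127.255.255) -> Router Y
  37.116.0.0/16 (37.116.0.0 - 37.116.255.255) -> Router P
More-specific entries that do NOT match:
  37.116.141.128/26 (37.116.141.128 - 37.116.141.191) does not contain 37.116.140.161
  37.116.140.0/25 (37.116.140.0 - 37.116.140.127) does not contain 37.116.140.161
  37.116.128.0/21 (37.116.128.0 - 37.116.135.255) does not contain 37.116.140.161
  37.116.144.0/20 (37.116.144.0 - 37.116.159.255) does not contain 37.116.140.161
Longest matching prefix is /16 -> next hop Router P.

Router P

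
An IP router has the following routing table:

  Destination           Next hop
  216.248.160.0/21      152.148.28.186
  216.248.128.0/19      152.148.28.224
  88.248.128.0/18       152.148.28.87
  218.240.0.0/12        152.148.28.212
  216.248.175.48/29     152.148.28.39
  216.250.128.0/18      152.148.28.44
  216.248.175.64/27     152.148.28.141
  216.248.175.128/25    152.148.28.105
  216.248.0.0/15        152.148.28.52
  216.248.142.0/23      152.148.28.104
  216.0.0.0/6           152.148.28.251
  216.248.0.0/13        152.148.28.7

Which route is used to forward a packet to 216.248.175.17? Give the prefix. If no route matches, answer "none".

Entries matching 216.248.175.17:
  216.0.0.0/6 (216.0.0.0 - 219.255.255.255)
  216.248.0.0/13 (216.248.0.0 - 216.255.255.255)
  216.248.0.0/15 (216.248.0.0 - 216.249.255.255)
Most specific is 216.248.0.0/15.

216.248.0.0/15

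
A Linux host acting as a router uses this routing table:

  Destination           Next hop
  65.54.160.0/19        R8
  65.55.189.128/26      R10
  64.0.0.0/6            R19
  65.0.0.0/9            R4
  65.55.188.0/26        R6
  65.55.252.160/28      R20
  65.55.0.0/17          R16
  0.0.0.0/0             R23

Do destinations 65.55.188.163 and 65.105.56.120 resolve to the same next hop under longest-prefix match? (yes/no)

65.55.188.163: longest match 65.0.0.0/9 -> R4
65.105.56.120: longest match 65.0.0.0/9 -> R4

yes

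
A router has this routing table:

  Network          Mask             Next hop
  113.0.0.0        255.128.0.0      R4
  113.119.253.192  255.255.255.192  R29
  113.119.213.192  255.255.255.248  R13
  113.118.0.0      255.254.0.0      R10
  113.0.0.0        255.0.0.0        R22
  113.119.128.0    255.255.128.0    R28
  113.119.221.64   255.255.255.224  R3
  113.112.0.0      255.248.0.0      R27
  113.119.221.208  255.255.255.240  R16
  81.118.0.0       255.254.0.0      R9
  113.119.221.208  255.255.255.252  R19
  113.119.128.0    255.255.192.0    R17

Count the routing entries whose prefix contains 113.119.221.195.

5

Prefixes containing 113.119.221.195:
  113.0.0.0/8 (113.0.0.0 - 113.255.255.255)
  113.0.0.0/9 (113.0.0.0 - 113.127.255.255)
  113.112.0.0/13 (113.112.0.0 - 113.119.255.255)
  113.118.0.0/15 (113.118.0.0 - 113.119.255.255)
  113.119.128.0/17 (113.119.128.0 - 113.119.255.255)
Total matching entries: 5.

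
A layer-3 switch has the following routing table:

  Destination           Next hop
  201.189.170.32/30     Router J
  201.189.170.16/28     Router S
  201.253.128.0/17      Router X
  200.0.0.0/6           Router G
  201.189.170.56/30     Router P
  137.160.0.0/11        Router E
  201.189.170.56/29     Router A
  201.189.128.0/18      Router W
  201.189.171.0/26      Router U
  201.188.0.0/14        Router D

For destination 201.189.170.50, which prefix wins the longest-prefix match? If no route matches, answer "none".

201.189.128.0/18

Entries matching 201.189.170.50:
  200.0.0.0/6 (200.0.0.0 - 203.255.255.255)
  201.188.0.0/14 (201.188.0.0 - 201.191.255.255)
  201.189.128.0/18 (201.189.128.0 - 201.189.191.255)
Most specific is 201.189.128.0/18.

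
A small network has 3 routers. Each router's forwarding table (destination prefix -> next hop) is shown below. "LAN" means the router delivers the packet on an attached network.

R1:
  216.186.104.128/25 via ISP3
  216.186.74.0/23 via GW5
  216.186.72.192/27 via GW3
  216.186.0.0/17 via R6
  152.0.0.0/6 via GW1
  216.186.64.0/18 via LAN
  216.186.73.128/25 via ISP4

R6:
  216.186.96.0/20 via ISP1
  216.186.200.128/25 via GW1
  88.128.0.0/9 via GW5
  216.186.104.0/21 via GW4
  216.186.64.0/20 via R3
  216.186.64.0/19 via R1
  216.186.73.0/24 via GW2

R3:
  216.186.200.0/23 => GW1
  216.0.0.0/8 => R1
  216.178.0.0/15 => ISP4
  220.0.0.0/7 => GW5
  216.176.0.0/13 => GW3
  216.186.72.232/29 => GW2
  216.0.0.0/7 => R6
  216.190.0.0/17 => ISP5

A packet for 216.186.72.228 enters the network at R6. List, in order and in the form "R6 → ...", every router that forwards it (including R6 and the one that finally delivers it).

R6 → R3 → R1

At R6: longest match for 216.186.72.228 is 216.186.64.0/20 -> R3
At R3: longest match for 216.186.72.228 is 216.0.0.0/8 -> R1
At R1: longest match for 216.186.72.228 is 216.186.64.0/18 -> LAN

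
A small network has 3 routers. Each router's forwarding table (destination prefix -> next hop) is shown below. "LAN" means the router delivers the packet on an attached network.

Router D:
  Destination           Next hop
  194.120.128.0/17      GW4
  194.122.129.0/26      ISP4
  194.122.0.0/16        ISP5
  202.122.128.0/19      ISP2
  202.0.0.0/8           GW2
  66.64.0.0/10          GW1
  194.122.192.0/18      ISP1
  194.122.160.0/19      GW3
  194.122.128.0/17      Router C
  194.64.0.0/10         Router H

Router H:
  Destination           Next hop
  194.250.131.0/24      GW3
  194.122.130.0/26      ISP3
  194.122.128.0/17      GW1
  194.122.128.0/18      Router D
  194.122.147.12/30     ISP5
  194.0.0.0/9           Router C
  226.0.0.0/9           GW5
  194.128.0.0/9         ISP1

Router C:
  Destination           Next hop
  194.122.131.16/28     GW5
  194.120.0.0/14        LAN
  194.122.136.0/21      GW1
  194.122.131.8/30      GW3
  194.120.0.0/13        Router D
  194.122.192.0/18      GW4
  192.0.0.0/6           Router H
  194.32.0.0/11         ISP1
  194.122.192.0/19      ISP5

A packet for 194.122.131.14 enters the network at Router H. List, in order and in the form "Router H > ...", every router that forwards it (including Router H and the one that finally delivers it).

At Router H: longest match for 194.122.131.14 is 194.122.128.0/18 -> Router D
At Router D: longest match for 194.122.131.14 is 194.122.128.0/17 -> Router C
At Router C: longest match for 194.122.131.14 is 194.120.0.0/14 -> LAN

Router H > Router D > Router C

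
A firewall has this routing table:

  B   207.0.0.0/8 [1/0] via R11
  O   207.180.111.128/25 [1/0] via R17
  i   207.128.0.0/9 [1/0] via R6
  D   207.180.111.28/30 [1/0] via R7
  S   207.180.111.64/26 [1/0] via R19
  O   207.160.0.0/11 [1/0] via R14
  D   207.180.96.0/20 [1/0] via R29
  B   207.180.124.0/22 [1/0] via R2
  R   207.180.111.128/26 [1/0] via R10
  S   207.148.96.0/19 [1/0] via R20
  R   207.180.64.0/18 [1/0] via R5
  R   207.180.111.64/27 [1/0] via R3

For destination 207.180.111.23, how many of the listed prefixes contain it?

5

Prefixes containing 207.180.111.23:
  207.0.0.0/8 (207.0.0.0 - 207.255.255.255)
  207.128.0.0/9 (207.128.0.0 - 207.255.255.255)
  207.160.0.0/11 (207.160.0.0 - 207.191.255.255)
  207.180.64.0/18 (207.180.64.0 - 207.180.127.255)
  207.180.96.0/20 (207.180.96.0 - 207.180.111.255)
Total matching entries: 5.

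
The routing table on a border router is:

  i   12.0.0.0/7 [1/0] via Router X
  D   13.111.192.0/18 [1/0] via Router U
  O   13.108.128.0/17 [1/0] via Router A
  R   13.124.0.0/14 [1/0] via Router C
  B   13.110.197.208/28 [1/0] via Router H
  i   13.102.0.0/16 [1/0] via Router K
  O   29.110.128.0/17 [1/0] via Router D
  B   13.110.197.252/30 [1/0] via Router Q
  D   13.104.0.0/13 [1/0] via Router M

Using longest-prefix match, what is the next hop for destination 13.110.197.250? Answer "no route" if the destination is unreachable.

Router M

Routes whose prefix contains 13.110.197.250:
  12.0.0.0/7 (12.0.0.0 - 13.255.255.255) -> Router X
  13.104.0.0/13 (13.104.0.0 - 13.111.255.255) -> Router M
More-specific entries that do NOT match:
  13.110.197.252/30 (13.110.197.252 - 13.110.197.255) does not contain 13.110.197.250
  13.110.197.208/28 (13.110.197.208 - 13.110.197.223) does not contain 13.110.197.250
  13.111.192.0/18 (13.111.192.0 - 13.111.255.255) does not contain 13.110.197.250
  13.108.128.0/17 (13.108.128.0 - 13.108.255.255) does not contain 13.110.197.250
  29.110.128.0/17 (29.110.128.0 - 29.110.255.255) does not contain 13.110.197.250
  13.102.0.0/16 (13.102.0.0 - 13.102.255.255) does not contain 13.110.197.250
  13.124.0.0/14 (13.124.0.0 - 13.127.255.255) does not contain 13.110.197.250
Longest matching prefix is /13 -> next hop Router M.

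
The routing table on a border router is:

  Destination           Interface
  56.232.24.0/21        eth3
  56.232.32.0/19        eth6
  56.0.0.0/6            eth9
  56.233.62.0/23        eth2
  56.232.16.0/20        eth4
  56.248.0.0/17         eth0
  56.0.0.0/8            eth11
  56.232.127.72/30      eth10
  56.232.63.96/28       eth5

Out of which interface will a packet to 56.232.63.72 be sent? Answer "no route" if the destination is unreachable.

Routes whose prefix contains 56.232.63.72:
  56.0.0.0/6 (56.0.0.0 - 59.255.255.255) -> eth9
  56.0.0.0/8 (56.0.0.0 - 56.255.255.255) -> eth11
  56.232.32.0/19 (56.232.32.0 - 56.232.63.255) -> eth6
More-specific entries that do NOT match:
  56.232.127.72/30 (56.232.127.72 - 56.232.127.75) does not contain 56.232.63.72
  56.232.63.96/28 (56.232.63.96 - 56.232.63.111) does not contain 56.232.63.72
  56.233.62.0/23 (56.233.62.0 - 56.233.63.255) does not contain 56.232.63.72
  56.232.24.0/21 (56.232.24.0 - 56.232.31.255) does not contain 56.232.63.72
  56.232.16.0/20 (56.232.16.0 - 56.232.31.255) does not contain 56.232.63.72
Longest matching prefix is /19 -> interface eth6.

eth6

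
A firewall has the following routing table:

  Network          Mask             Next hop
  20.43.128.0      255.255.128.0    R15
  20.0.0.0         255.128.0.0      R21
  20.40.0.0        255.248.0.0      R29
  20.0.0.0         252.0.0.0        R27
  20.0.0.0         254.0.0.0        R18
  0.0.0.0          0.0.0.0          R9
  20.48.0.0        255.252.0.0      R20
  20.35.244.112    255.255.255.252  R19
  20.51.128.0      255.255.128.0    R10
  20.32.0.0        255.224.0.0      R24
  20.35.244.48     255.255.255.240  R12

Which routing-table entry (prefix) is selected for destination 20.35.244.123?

20.32.0.0/11

Entries matching 20.35.244.123:
  0.0.0.0/0 (default, matches everything)
  20.0.0.0/6 (20.0.0.0 - 23.255.255.255)
  20.0.0.0/7 (20.0.0.0 - 21.255.255.255)
  20.0.0.0/9 (20.0.0.0 - 20.127.255.255)
  20.32.0.0/11 (20.32.0.0 - 20.63.255.255)
Most specific is 20.32.0.0/11.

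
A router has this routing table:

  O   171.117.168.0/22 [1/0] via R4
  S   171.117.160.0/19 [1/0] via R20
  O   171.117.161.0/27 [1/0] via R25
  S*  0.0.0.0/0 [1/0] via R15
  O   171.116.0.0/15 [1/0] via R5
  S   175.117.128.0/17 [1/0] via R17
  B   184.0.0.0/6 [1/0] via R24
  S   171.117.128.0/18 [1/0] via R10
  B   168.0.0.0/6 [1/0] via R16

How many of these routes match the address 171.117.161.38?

Prefixes containing 171.117.161.38:
  0.0.0.0/0 (default, matches everything)
  168.0.0.0/6 (168.0.0.0 - 171.255.255.255)
  171.116.0.0/15 (171.116.0.0 - 171.117.255.255)
  171.117.128.0/18 (171.117.128.0 - 171.117.191.255)
  171.117.160.0/19 (171.117.160.0 - 171.117.191.255)
Total matching entries: 5.

5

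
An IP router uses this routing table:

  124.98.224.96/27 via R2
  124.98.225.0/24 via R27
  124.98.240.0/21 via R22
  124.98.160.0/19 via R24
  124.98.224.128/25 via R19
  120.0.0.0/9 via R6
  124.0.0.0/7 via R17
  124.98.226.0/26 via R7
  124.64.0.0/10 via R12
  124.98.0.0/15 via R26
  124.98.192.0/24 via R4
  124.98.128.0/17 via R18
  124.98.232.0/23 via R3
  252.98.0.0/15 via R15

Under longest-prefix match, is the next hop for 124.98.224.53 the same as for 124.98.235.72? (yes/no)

yes

124.98.224.53: longest match 124.98.128.0/17 -> R18
124.98.235.72: longest match 124.98.128.0/17 -> R18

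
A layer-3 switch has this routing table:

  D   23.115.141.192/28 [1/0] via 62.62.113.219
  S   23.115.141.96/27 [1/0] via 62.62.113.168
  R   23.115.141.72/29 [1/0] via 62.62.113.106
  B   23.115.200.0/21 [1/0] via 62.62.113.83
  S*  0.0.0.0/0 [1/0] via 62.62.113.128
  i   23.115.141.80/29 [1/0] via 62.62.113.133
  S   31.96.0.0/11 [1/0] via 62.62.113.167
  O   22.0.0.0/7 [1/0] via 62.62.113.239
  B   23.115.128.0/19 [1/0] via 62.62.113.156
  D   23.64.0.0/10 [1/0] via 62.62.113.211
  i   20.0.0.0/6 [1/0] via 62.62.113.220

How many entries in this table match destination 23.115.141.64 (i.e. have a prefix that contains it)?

Prefixes containing 23.115.141.64:
  0.0.0.0/0 (default, matches everything)
  20.0.0.0/6 (20.0.0.0 - 23.255.255.255)
  22.0.0.0/7 (22.0.0.0 - 23.255.255.255)
  23.64.0.0/10 (23.64.0.0 - 23.127.255.255)
  23.115.128.0/19 (23.115.128.0 - 23.115.159.255)
Total matching entries: 5.

5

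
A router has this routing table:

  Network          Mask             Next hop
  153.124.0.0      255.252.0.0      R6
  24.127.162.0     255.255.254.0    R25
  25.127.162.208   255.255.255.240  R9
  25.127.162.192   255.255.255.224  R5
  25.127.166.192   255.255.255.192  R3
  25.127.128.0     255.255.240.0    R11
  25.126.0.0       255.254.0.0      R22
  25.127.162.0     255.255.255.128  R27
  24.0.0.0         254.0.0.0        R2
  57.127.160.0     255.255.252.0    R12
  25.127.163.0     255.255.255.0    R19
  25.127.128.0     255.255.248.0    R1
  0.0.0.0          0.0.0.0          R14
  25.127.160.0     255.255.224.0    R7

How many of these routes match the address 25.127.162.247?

4

Prefixes containing 25.127.162.247:
  0.0.0.0/0 (default, matches everything)
  24.0.0.0/7 (24.0.0.0 - 25.255.255.255)
  25.126.0.0/15 (25.126.0.0 - 25.127.255.255)
  25.127.160.0/19 (25.127.160.0 - 25.127.191.255)
Total matching entries: 4.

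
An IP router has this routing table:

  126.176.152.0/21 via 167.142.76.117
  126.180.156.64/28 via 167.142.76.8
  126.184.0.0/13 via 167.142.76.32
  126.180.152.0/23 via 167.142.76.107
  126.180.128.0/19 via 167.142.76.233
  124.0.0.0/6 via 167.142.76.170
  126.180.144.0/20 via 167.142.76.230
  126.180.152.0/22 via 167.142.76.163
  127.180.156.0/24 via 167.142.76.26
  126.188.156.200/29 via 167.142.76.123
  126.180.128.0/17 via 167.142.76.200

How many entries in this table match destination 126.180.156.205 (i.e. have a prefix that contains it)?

Prefixes containing 126.180.156.205:
  124.0.0.0/6 (124.0.0.0 - 127.255.255.255)
  126.180.128.0/17 (126.180.128.0 - 126.180.255.255)
  126.180.128.0/19 (126.180.128.0 - 126.180.159.255)
  126.180.144.0/20 (126.180.144.0 - 126.180.159.255)
Total matching entries: 4.

4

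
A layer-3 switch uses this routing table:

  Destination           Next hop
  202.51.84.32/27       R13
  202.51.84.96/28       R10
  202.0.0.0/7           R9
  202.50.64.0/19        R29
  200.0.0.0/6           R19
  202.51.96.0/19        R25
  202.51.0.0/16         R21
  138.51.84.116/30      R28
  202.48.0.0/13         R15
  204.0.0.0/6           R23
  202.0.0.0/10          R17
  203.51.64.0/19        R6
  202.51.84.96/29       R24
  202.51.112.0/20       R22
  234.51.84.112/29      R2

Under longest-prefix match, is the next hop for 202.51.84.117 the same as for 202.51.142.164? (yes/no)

202.51.84.117: longest match 202.51.0.0/16 -> R21
202.51.142.164: longest match 202.51.0.0/16 -> R21

yes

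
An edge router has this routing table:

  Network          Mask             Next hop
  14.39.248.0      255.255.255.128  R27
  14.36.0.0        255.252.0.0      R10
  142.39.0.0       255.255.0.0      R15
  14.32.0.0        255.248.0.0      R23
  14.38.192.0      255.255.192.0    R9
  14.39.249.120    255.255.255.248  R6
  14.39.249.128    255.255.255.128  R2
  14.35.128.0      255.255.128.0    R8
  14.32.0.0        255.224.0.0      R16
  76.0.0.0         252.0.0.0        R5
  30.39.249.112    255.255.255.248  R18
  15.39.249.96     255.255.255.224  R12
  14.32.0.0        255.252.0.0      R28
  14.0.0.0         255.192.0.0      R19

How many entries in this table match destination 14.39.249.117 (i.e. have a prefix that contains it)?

Prefixes containing 14.39.249.117:
  14.0.0.0/10 (14.0.0.0 - 14.63.255.255)
  14.32.0.0/11 (14.32.0.0 - 14.63.255.255)
  14.32.0.0/13 (14.32.0.0 - 14.39.255.255)
  14.36.0.0/14 (14.36.0.0 - 14.39.255.255)
Total matching entries: 4.

4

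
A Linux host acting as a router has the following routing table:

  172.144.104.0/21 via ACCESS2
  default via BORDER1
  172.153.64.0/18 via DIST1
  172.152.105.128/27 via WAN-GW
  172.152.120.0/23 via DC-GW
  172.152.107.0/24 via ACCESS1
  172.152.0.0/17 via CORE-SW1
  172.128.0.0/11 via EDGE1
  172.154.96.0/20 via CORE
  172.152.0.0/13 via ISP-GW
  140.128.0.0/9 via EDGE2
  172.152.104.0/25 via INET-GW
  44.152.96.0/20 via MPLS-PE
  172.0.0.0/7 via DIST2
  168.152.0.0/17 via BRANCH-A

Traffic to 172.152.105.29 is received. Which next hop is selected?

Routes whose prefix contains 172.152.105.29:
  0.0.0.0/0 (default, matches everything) -> BORDER1
  172.0.0.0/7 (172.0.0.0 - 173.255.255.255) -> DIST2
  172.128.0.0/11 (172.128.0.0 - 172.159.255.255) -> EDGE1
  172.152.0.0/13 (172.152.0.0 - 172.159.255.255) -> ISP-GW
  172.152.0.0/17 (172.152.0.0 - 172.152.127.255) -> CORE-SW1
More-specific entries that do NOT match:
  172.152.105.128/27 (172.152.105.128 - 172.152.105.159) does not contain 172.152.105.29
  172.152.104.0/25 (172.152.104.0 - 172.152.104.127) does not contain 172.152.105.29
  172.152.107.0/24 (172.152.107.0 - 172.152.107.255) does not contain 172.152.105.29
  172.152.120.0/23 (172.152.120.0 - 172.152.121.255) does not contain 172.152.105.29
  172.144.104.0/21 (172.144.104.0 - 172.144.111.255) does not contain 172.152.105.29
  172.154.96.0/20 (172.154.96.0 - 172.154.111.255) does not contain 172.152.105.29
  44.152.96.0/20 (44.152.96.0 - 44.152.111.255) does not contain 172.152.105.29
  172.153.64.0/18 (172.153.64.0 - 172.153.127.255) does not contain 172.152.105.29
Longest matching prefix is /17 -> next hop CORE-SW1.

CORE-SW1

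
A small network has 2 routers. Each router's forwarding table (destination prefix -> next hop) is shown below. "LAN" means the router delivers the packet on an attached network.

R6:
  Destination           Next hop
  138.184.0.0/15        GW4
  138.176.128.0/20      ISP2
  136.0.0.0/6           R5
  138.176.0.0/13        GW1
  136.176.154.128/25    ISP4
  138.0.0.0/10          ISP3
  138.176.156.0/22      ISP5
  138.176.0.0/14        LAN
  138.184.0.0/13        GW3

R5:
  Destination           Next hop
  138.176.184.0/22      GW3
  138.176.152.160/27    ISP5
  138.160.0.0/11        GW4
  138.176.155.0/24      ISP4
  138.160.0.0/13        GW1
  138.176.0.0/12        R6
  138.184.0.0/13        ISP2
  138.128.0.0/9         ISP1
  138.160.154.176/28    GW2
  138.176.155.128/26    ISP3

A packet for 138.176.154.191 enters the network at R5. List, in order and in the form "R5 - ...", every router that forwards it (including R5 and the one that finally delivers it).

R5 - R6

At R5: longest match for 138.176.154.191 is 138.176.0.0/12 -> R6
At R6: longest match for 138.176.154.191 is 138.176.0.0/14 -> LAN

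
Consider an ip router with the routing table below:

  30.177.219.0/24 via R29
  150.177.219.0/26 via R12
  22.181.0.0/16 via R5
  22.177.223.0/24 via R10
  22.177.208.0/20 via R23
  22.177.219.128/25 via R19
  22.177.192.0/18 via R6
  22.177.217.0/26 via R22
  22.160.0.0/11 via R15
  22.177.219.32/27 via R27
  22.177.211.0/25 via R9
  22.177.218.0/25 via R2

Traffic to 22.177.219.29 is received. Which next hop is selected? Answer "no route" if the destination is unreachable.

Routes whose prefix contains 22.177.219.29:
  22.160.0.0/11 (22.160.0.0 - 22.191.255.255) -> R15
  22.177.192.0/18 (22.177.192.0 - 22.177.255.255) -> R6
  22.177.208.0/20 (22.177.208.0 - 22.177.223.255) -> R23
More-specific entries that do NOT match:
  22.177.219.32/27 (22.177.219.32 - 22.177.219.63) does not contain 22.177.219.29
  150.177.219.0/26 (150.177.219.0 - 150.177.219.63) does not contain 22.177.219.29
  22.177.217.0/26 (22.177.217.0 - 22.177.217.63) does not contain 22.177.219.29
  22.177.219.128/25 (22.177.219.128 - 22.177.219.255) does not contain 22.177.219.29
  22.177.211.0/25 (22.177.211.0 - 22.177.211.127) does not contain 22.177.219.29
  22.177.218.0/25 (22.177.218.0 - 22.177.218.127) does not contain 22.177.219.29
  30.177.219.0/24 (30.177.219.0 - 30.177.219.255) does not contain 22.177.219.29
  22.177.223.0/24 (22.177.223.0 - 22.177.223.255) does not contain 22.177.219.29
Longest matching prefix is /20 -> next hop R23.

R23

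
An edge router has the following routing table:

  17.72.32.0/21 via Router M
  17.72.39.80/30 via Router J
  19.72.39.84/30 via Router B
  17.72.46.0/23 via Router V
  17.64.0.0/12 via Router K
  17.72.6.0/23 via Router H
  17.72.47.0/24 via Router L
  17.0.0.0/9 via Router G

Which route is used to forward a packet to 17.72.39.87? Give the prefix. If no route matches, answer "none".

Entries matching 17.72.39.87:
  17.0.0.0/9 (17.0.0.0 - 17.127.255.255)
  17.64.0.0/12 (17.64.0.0 - 17.79.255.255)
  17.72.32.0/21 (17.72.32.0 - 17.72.39.255)
Most specific is 17.72.32.0/21.

17.72.32.0/21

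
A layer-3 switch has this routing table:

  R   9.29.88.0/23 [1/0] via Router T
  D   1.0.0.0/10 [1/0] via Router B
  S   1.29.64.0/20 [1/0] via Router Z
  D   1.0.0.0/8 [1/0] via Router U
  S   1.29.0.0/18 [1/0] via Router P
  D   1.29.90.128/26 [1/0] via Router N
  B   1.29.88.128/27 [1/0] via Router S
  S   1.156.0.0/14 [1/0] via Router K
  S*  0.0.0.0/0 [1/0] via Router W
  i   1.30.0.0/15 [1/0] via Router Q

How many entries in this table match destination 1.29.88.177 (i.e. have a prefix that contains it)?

3

Prefixes containing 1.29.88.177:
  0.0.0.0/0 (default, matches everything)
  1.0.0.0/8 (1.0.0.0 - 1.255.255.255)
  1.0.0.0/10 (1.0.0.0 - 1.63.255.255)
Total matching entries: 3.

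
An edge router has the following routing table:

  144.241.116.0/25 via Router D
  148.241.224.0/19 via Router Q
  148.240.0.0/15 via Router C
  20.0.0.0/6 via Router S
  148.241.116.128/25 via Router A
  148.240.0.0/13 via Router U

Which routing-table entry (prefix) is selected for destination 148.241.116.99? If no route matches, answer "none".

Entries matching 148.241.116.99:
  148.240.0.0/13 (148.240.0.0 - 148.247.255.255)
  148.240.0.0/15 (148.240.0.0 - 148.241.255.255)
Most specific is 148.240.0.0/15.

148.240.0.0/15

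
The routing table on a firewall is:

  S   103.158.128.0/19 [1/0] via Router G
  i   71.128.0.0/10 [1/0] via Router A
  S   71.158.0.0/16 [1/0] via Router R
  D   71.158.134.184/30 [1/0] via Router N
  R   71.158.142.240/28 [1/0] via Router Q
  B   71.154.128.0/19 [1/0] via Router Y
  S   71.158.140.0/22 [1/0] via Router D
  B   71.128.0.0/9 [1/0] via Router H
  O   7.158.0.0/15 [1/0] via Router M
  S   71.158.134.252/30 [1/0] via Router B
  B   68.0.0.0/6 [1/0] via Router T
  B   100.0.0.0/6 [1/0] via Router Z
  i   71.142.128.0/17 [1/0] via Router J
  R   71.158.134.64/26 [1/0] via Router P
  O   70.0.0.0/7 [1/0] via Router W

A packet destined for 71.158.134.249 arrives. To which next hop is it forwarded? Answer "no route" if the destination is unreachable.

Router R

Routes whose prefix contains 71.158.134.249:
  68.0.0.0/6 (68.0.0.0 - 71.255.255.255) -> Router T
  70.0.0.0/7 (70.0.0.0 - 71.255.255.255) -> Router W
  71.128.0.0/9 (71.128.0.0 - 71.255.255.255) -> Router H
  71.128.0.0/10 (71.128.0.0 - 71.191.255.255) -> Router A
  71.158.0.0/16 (71.158.0.0 - 71.158.255.255) -> Router R
More-specific entries that do NOT match:
  71.158.134.184/30 (71.158.134.184 - 71.158.134.187) does not contain 71.158.134.249
  71.158.134.252/30 (71.158.134.252 - 71.158.134.255) does not contain 71.158.134.249
  71.158.142.240/28 (71.158.142.240 - 71.158.142.255) does not contain 71.158.134.249
  71.158.134.64/26 (71.158.134.64 - 71.158.134.127) does not contain 71.158.134.249
  71.158.140.0/22 (71.158.140.0 - 71.158.143.255) does not contain 71.158.134.249
  103.158.128.0/19 (103.158.128.0 - 103.158.159.255) does not contain 71.158.134.249
  71.154.128.0/19 (71.154.128.0 - 71.154.159.255) does not contain 71.158.134.249
  71.142.128.0/17 (71.142.128.0 - 71.142.255.255) does not contain 71.158.134.249
Longest matching prefix is /16 -> next hop Router R.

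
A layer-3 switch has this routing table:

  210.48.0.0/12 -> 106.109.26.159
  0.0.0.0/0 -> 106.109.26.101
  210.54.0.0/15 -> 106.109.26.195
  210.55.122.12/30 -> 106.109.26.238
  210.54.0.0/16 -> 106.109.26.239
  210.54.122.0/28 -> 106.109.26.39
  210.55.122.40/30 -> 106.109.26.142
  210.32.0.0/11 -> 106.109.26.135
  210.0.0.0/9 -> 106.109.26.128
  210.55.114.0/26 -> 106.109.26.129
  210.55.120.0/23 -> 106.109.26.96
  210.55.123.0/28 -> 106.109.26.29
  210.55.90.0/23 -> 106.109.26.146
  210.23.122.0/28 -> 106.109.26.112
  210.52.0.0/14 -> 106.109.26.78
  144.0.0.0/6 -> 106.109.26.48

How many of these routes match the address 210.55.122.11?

6

Prefixes containing 210.55.122.11:
  0.0.0.0/0 (default, matches everything)
  210.0.0.0/9 (210.0.0.0 - 210.127.255.255)
  210.32.0.0/11 (210.32.0.0 - 210.63.255.255)
  210.48.0.0/12 (210.48.0.0 - 210.63.255.255)
  210.52.0.0/14 (210.52.0.0 - 210.55.255.255)
  210.54.0.0/15 (210.54.0.0 - 210.55.255.255)
Total matching entries: 6.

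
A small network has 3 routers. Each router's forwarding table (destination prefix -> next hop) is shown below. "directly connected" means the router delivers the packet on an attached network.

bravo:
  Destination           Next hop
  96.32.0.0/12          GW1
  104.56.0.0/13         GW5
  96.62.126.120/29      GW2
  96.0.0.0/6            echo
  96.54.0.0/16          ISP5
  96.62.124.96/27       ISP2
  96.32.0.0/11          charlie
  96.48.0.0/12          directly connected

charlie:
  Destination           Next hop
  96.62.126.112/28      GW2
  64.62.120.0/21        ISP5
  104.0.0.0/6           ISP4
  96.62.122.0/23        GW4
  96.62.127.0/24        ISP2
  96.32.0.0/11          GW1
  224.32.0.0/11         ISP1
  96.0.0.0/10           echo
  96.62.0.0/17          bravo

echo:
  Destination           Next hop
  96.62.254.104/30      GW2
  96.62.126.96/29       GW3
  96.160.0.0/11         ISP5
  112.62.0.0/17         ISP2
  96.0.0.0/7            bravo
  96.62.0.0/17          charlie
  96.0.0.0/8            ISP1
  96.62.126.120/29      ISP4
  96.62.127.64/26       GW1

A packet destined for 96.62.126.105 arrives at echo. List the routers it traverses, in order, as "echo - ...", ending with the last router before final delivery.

echo - charlie - bravo

At echo: longest match for 96.62.126.105 is 96.62.0.0/17 -> charlie
At charlie: longest match for 96.62.126.105 is 96.62.0.0/17 -> bravo
At bravo: longest match for 96.62.126.105 is 96.48.0.0/12 -> directly connected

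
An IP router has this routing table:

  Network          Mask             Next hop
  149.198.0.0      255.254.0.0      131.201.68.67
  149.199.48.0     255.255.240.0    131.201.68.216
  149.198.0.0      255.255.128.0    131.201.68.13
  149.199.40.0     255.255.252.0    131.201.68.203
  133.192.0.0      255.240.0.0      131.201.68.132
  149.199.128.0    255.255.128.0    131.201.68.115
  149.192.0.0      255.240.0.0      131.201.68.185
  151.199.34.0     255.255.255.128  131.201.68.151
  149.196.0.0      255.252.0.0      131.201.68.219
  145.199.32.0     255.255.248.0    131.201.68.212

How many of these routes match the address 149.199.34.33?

3

Prefixes containing 149.199.34.33:
  149.192.0.0/12 (149.192.0.0 - 149.207.255.255)
  149.196.0.0/14 (149.196.0.0 - 149.199.255.255)
  149.198.0.0/15 (149.198.0.0 - 149.199.255.255)
Total matching entries: 3.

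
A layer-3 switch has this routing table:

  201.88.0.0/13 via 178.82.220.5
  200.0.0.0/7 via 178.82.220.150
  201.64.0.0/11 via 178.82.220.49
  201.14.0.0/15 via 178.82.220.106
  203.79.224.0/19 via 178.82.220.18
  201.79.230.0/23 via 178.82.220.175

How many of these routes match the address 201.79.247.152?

2

Prefixes containing 201.79.247.152:
  200.0.0.0/7 (200.0.0.0 - 201.255.255.255)
  201.64.0.0/11 (201.64.0.0 - 201.95.255.255)
Total matching entries: 2.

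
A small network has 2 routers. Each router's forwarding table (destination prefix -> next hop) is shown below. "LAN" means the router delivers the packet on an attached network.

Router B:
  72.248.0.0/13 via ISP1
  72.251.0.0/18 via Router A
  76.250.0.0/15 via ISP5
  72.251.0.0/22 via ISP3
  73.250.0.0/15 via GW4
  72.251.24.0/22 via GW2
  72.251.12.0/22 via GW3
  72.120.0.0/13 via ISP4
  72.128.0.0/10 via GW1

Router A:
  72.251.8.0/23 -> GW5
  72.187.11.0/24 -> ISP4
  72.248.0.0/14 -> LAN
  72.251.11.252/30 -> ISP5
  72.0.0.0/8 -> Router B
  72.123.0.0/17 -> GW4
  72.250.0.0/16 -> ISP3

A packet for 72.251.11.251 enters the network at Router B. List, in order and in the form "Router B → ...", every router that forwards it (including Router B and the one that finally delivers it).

At Router B: longest match for 72.251.11.251 is 72.251.0.0/18 -> Router A
At Router A: longest match for 72.251.11.251 is 72.248.0.0/14 -> LAN

Router B → Router A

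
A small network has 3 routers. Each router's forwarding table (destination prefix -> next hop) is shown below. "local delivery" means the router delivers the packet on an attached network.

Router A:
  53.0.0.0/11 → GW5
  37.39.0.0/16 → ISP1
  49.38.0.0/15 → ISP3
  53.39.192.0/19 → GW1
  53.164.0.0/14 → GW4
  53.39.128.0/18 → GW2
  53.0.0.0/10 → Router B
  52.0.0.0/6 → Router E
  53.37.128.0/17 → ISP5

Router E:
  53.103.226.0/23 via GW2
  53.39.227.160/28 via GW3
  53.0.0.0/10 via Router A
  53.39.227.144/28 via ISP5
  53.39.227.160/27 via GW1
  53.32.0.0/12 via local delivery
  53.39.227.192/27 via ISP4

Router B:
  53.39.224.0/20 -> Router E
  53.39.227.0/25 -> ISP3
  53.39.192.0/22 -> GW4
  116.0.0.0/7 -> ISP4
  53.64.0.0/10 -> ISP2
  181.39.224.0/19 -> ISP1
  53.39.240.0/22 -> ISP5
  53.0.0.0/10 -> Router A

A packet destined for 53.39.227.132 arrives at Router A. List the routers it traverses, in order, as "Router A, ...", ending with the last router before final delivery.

Router A, Router B, Router E

At Router A: longest match for 53.39.227.132 is 53.0.0.0/10 -> Router B
At Router B: longest match for 53.39.227.132 is 53.39.224.0/20 -> Router E
At Router E: longest match for 53.39.227.132 is 53.32.0.0/12 -> local delivery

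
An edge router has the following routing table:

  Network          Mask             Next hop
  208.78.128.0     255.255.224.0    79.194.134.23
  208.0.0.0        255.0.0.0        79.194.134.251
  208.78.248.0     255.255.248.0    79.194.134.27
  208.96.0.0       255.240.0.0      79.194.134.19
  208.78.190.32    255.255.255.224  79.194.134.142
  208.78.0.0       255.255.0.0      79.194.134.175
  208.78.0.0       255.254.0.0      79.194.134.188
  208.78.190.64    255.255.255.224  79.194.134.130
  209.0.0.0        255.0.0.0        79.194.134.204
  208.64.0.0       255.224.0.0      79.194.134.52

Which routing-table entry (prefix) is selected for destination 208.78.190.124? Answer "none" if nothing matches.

Entries matching 208.78.190.124:
  208.0.0.0/8 (208.0.0.0 - 208.255.255.255)
  208.64.0.0/11 (208.64.0.0 - 208.95.255.255)
  208.78.0.0/15 (208.78.0.0 - 208.79.255.255)
  208.78.0.0/16 (208.78.0.0 - 208.78.255.255)
Most specific is 208.78.0.0/16.

208.78.0.0/16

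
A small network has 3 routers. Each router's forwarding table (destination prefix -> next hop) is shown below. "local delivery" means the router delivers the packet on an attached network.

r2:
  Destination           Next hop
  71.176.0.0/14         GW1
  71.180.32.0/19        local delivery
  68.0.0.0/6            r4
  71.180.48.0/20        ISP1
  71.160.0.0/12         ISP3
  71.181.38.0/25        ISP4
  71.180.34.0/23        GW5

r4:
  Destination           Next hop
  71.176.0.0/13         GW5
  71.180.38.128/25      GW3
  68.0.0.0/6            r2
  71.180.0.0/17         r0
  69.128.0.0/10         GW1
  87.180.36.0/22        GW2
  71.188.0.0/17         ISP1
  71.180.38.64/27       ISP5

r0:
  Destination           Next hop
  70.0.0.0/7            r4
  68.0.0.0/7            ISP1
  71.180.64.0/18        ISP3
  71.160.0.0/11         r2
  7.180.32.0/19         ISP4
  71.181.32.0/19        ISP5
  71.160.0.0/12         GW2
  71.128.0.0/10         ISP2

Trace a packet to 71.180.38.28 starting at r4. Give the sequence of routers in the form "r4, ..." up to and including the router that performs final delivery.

At r4: longest match for 71.180.38.28 is 71.180.0.0/17 -> r0
At r0: longest match for 71.180.38.28 is 71.160.0.0/11 -> r2
At r2: longest match for 71.180.38.28 is 71.180.32.0/19 -> local delivery

r4, r0, r2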